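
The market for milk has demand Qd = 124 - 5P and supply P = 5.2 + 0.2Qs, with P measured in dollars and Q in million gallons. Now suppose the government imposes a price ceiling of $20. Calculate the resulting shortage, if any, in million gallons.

Rearranging supply gives Qs = 5P - 26. Equilibrium: 124 - 5P = 5P - 26, so 150 = 10P and P* = 15, Q* = 49.
The ceiling of 20 is above the equilibrium price 15, so it is not binding; the market clears at P* = 15, Q* = 49.
Since the control does not bind, there is no shortage.

0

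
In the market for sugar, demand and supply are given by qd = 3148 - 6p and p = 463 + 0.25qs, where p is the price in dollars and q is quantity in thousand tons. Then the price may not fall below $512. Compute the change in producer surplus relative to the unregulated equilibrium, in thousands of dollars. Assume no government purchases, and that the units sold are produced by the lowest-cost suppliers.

Rearranging supply gives qs = 4p - 1852. Equilibrium: 3148 - 6p = 4p - 1852, so 5000 = 10p and p* = 500, q* = 148.
Since 512 > 500, the floor is binding.
At p = 512: qd = 3148 - 6·512 = 76 and qs = 4·512 - 1852 = 196.
Producer surplus without the control is ½ · (500 - 463) · 148 = 2738.
With the floor, 76 units are sold at 512. The supply price at q = 76 is 482, so PS = ½ · [(512 - 463) + (512 - 482)] · 76 = 3002.
Change in producer surplus = 3002 - 2738 = 264.

264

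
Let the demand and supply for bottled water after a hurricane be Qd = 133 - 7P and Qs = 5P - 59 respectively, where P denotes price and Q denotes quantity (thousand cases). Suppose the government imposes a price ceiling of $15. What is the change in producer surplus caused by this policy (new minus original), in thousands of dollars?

Setting quantity demanded equal to quantity supplied, 133 - 7P = 5P - 59, gives P* = 16 and Q* = 21.
Since 15 < 16, the ceiling is binding.
At P = 15: Qd = 133 - 7·15 = 28 and Qs = 5·15 - 59 = 16.
Producer surplus without the control is ½ · (16 - 11.8) · 21 = 44.1.
With the ceiling, producers sell 16 units at 15, so PS = ½ · (15 - 11.8) · 16 = 25.6.
Change in producer surplus = 25.6 - 44.1 = -18.5.

-18.5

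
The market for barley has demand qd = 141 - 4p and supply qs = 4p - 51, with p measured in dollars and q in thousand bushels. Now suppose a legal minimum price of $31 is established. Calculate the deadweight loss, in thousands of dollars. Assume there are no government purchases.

Equilibrium: 141 - 4p = 4p - 51, so 192 = 8p and p* = 24, q* = 45.
Since 31 > 24, the floor is binding.
At p = 31: qd = 141 - 4·31 = 17 and qs = 4·31 - 51 = 73.
Quantity traded falls to 17. At q = 17 the demand price is (141 - 17)/4 = 31 and the supply price is (51 + 17)/4 = 17.
Deadweight loss = ½ · (31 - 17) · (45 - 17) = ½ · 14 · 28 = 196.

196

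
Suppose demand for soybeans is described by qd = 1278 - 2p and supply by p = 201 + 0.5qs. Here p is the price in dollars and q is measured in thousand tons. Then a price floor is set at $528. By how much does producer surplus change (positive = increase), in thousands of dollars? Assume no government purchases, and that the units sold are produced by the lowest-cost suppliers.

12312

Rearranging supply gives qs = 2p - 402. In a free market, 1278 - 2p = 2p - 402 gives the equilibrium p* = 420, q* = 438.
The floor of 528 is above the equilibrium price 420, so it binds.
At p = 528: qd = 1278 - 2·528 = 222 and qs = 2·528 - 402 = 654.
Producer surplus without the control is ½ · (420 - 201) · 438 = 47961.
With the floor, 222 units are sold at 528. The supply price at q = 222 is 312, so PS = ½ · [(528 - 201) + (528 - 312)] · 222 = 60273.
Change in producer surplus = 60273 - 47961 = 12312.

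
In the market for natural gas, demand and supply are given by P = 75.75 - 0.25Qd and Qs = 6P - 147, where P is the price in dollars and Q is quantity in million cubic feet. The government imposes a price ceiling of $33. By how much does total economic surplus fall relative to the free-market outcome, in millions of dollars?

Rearranging demand gives Qd = 303 - 4P. Equilibrium: 303 - 4P = 6P - 147, so 450 = 10P and P* = 45, Q* = 123.
Because the ceiling (33) lies below the market-clearing price, it is binding.
At P = 33: Qd = 303 - 4·33 = 171 and Qs = 6·33 - 147 = 51.
Quantity traded falls to 51. At Q = 51 the demand price is (303 - 51)/4 = 63 and the supply price is (147 + 51)/6 = 33.
Deadweight loss = ½ · (63 - 33) · (123 - 51) = ½ · 30 · 72 = 1080.

1080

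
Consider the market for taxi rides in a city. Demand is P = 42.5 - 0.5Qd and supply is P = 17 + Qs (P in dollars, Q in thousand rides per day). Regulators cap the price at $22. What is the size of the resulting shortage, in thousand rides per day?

36

Rearranging demand gives Qd = 85 - 2P; rearranging supply gives Qs = P - 17. Without the control the market clears where 85 - 2P = P - 17, i.e. P* = 34 and Q* = 17.
Because the ceiling (22) lies below the market-clearing price, it is binding.
At P = 22: Qd = 85 - 2·22 = 41 and Qs = 22 - 17 = 5.
Shortage = Qd - Qs = 41 - 5 = 36.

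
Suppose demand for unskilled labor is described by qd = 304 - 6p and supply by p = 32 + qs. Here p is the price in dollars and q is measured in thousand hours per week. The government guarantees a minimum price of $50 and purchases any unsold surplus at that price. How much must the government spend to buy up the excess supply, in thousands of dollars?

700

Rearranging supply gives qs = p - 32. Without the control the market clears where 304 - 6p = p - 32, i.e. p* = 48 and q* = 16.
Since 50 > 48, the floor is binding.
At p = 50: qd = 304 - 6·50 = 4 and qs = 50 - 32 = 18.
Surplus = qs - qd = 14.
Government expenditure = surplus × support price = 14 × 50 = 700.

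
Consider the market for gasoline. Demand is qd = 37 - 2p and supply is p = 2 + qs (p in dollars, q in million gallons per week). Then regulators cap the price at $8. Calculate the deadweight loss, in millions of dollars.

Rearranging supply gives qs = p - 2. Without the control the market clears where 37 - 2p = p - 2, i.e. p* = 13 and q* = 11.
Because the ceiling (8) lies below the market-clearing price, it is binding.
At p = 8: qd = 37 - 2·8 = 21 and qs = 8 - 2 = 6.
Quantity traded falls to 6. At q = 6 the demand price is (37 - 6)/2 = 15.5 and the supply price is 2 + 6 = 8.
Deadweight loss = ½ · (15.5 - 8) · (11 - 6) = ½ · 7.5 · 5 = 18.75.

18.75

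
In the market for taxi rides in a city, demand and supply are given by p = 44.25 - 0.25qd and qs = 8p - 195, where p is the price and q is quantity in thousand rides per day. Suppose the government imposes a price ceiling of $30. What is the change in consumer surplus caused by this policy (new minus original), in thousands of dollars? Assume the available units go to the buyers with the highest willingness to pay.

Rearranging demand gives qd = 177 - 4p. In a free market, 177 - 4p = 8p - 195 gives the equilibrium p* = 31, q* = 53.
Since 30 < 31, the ceiling is binding.
At p = 30: qd = 177 - 4·30 = 57 and qs = 8·30 - 195 = 45.
Consumer surplus without the control is ½ · (44.25 - 31) · 53 = 351.125.
With the ceiling, 45 units are sold at 30 (assume they go to the highest-value buyers). The demand price at q = 45 is 33, so CS = ½ · [(44.25 - 30) + (33 - 30)] · 45 = 388.125.
Change in consumer surplus = 388.125 - 351.125 = 37.

37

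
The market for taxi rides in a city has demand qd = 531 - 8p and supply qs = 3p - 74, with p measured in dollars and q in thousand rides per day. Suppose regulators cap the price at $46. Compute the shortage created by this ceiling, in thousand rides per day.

In a free market, 531 - 8p = 3p - 74 gives the equilibrium p* = 55, q* = 91.
Since 46 < 55, the ceiling is binding.
At p = 46: qd = 531 - 8·46 = 163 and qs = 3·46 - 74 = 64.
Shortage = qd - qs = 163 - 64 = 99.

99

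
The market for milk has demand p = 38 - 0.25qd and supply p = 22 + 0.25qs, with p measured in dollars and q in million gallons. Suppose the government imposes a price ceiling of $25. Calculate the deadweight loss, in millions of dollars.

Rearranging demand gives qd = 152 - 4p; rearranging supply gives qs = 4p - 88. Without the control the market clears where 152 - 4p = 4p - 88, i.e. p* = 30 and q* = 32.
The ceiling of 25 is below the equilibrium price 30, so it binds.
At p = 25: qd = 152 - 4·25 = 52 and qs = 4·25 - 88 = 12.
Quantity traded falls to 12. At q = 12 the demand price is (152 - 12)/4 = 35 and the supply price is (88 + 12)/4 = 25.
Deadweight loss = ½ · (35 - 25) · (32 - 12) = ½ · 10 · 20 = 100.

100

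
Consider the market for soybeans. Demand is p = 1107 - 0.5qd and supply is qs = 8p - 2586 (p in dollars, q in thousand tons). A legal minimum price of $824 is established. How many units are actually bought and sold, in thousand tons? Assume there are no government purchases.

566

Rearranging demand gives qd = 2214 - 2p. Setting quantity demanded equal to quantity supplied, 2214 - 2p = 8p - 2586, gives p* = 480 and q* = 1254.
Because the floor (824) lies above the market-clearing price, it is binding.
At p = 824: qd = 2214 - 2·824 = 566 and qs = 8·824 - 2586 = 4006.
The quantity actually transacted is the short side, demand: 566.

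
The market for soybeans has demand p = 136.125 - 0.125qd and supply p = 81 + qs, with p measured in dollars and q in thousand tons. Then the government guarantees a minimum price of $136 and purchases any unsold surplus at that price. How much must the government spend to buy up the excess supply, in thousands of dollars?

7344

Rearranging demand gives qd = 1089 - 8p; rearranging supply gives qs = p - 81. In a free market, 1089 - 8p = p - 81 gives the equilibrium p* = 130, q* = 49.
Since 136 > 130, the floor is binding.
At p = 136: qd = 1089 - 8·136 = 1 and qs = 136 - 81 = 55.
Surplus = qs - qd = 54.
Government expenditure = surplus × support price = 54 × 136 = 7344.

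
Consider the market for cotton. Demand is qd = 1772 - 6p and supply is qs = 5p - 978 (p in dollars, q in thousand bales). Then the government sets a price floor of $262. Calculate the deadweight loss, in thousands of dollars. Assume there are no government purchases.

950.4

Without the control the market clears where 1772 - 6p = 5p - 978, i.e. p* = 250 and q* = 272.
The floor of 262 is above the equilibrium price 250, so it binds.
At p = 262: qd = 1772 - 6·262 = 200 and qs = 5·262 - 978 = 332.
Quantity traded falls to 200. At q = 200 the demand price is (1772 - 200)/6 = 262 and the supply price is (978 + 200)/5 = 235.6.
Deadweight loss = ½ · (262 - 235.6) · (272 - 200) = ½ · 26.4 · 72 = 950.4.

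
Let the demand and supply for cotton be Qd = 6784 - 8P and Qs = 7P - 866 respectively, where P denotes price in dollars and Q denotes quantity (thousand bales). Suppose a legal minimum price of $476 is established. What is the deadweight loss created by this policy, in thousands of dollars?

0

Without the control the market clears where 6784 - 8P = 7P - 866, i.e. P* = 510 and Q* = 2704.
Since 476 is below P* = 510, the floor does not bind and the free-market outcome prevails.
Since the control does not bind, no trades are prevented and deadweight loss is zero.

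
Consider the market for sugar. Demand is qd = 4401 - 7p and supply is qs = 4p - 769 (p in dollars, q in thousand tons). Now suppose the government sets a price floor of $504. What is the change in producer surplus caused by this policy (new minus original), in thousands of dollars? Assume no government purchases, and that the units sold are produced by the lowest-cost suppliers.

Setting quantity demanded equal to quantity supplied, 4401 - 7p = 4p - 769, gives p* = 470 and q* = 1111.
The floor of 504 is above the equilibrium price 470, so it binds.
At p = 504: qd = 4401 - 7·504 = 873 and qs = 4·504 - 769 = 1247.
Producer surplus without the control is ½ · (470 - 192.25) · 1111 = 154290.125.
With the floor, 873 units are sold at 504. The supply price at q = 873 is 410.5, so PS = ½ · [(504 - 192.25) + (504 - 410.5)] · 873 = 176891.625.
Change in producer surplus = 176891.625 - 154290.125 = 22601.5.

22601.5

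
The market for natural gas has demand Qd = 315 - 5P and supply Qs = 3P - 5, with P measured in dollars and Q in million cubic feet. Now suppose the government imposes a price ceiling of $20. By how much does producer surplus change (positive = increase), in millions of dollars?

In a free market, 315 - 5P = 3P - 5 gives the equilibrium P* = 40, Q* = 115.
Since 20 < 40, the ceiling is binding.
At P = 20: Qd = 315 - 5·20 = 215 and Qs = 3·20 - 5 = 55.
Producer surplus without the control is ½ · (40 - 5/3) · 115 = 13225/6.
With the ceiling, producers sell 55 units at 20, so PS = ½ · (20 - 5/3) · 55 = 3025/6.
Change in producer surplus = 3025/6 - 13225/6 = -1700.

-1700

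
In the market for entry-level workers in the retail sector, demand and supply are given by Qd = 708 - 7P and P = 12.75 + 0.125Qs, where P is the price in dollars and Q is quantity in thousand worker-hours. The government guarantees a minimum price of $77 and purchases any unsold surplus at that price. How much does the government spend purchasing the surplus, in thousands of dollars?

26565

Rearranging supply gives Qs = 8P - 102. Setting quantity demanded equal to quantity supplied, 708 - 7P = 8P - 102, gives P* = 54 and Q* = 330.
Because the floor (77) lies above the market-clearing price, it is binding.
At P = 77: Qd = 708 - 7·77 = 169 and Qs = 8·77 - 102 = 514.
Surplus = Qs - Qd = 345.
Government expenditure = surplus × support price = 345 × 77 = 26565.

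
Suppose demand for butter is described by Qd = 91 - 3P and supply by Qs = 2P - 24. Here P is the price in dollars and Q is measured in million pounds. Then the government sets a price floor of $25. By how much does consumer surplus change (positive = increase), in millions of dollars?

-38

Without the control the market clears where 91 - 3P = 2P - 24, i.e. P* = 23 and Q* = 22.
Since 25 > 23, the floor is binding.
At P = 25: Qd = 91 - 3·25 = 16 and Qs = 2·25 - 24 = 26.
Consumer surplus without the control is ½ · (91/3 - 23) · 22 = 242/3.
With the floor, consumers buy 16 units at 25, so CS = ½ · (91/3 - 25) · 16 = 128/3.
Change in consumer surplus = 128/3 - 242/3 = -38.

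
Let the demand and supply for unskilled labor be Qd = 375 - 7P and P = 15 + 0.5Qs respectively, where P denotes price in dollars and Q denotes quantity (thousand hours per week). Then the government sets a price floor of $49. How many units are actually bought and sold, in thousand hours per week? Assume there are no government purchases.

Rearranging supply gives Qs = 2P - 30. Without the control the market clears where 375 - 7P = 2P - 30, i.e. P* = 45 and Q* = 60.
The floor of 49 is above the equilibrium price 45, so it binds.
At P = 49: Qd = 375 - 7·49 = 32 and Qs = 2·49 - 30 = 68.
The quantity actually transacted is the short side, demand: 32.

32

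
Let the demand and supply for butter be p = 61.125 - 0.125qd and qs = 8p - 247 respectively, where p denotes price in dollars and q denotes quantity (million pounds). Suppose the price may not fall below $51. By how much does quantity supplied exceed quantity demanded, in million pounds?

80

Rearranging demand gives qd = 489 - 8p. Without the control the market clears where 489 - 8p = 8p - 247, i.e. p* = 46 and q* = 121.
The floor of 51 is above the equilibrium price 46, so it binds.
At p = 51: qd = 489 - 8·51 = 81 and qs = 8·51 - 247 = 161.
Surplus = qs - qd = 161 - 81 = 80.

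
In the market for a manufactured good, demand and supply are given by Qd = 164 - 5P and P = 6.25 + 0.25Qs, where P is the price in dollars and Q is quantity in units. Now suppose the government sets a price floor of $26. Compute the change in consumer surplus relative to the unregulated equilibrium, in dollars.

-232.5

Rearranging supply gives Qs = 4P - 25. In a free market, 164 - 5P = 4P - 25 gives the equilibrium P* = 21, Q* = 59.
Since 26 > 21, the floor is binding.
At P = 26: Qd = 164 - 5·26 = 34 and Qs = 4·26 - 25 = 79.
Consumer surplus without the control is ½ · (32.8 - 21) · 59 = 348.1.
With the floor, consumers buy 34 units at 26, so CS = ½ · (32.8 - 26) · 34 = 115.6.
Change in consumer surplus = 115.6 - 348.1 = -232.5.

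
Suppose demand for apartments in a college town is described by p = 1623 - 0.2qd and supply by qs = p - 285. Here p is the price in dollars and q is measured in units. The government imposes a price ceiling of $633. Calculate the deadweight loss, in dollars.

352973.4

Rearranging demand gives qd = 8115 - 5p. Setting quantity demanded equal to quantity supplied, 8115 - 5p = p - 285, gives p* = 1400 and q* = 1115.
The ceiling of 633 is below the equilibrium price 1400, so it binds.
At p = 633: qd = 8115 - 5·633 = 4950 and qs = 633 - 285 = 348.
Quantity traded falls to 348. At q = 348 the demand price is (8115 - 348)/5 = 1553.4 and the supply price is 285 + 348 = 633.
Deadweight loss = ½ · (1553.4 - 633) · (1115 - 348) = ½ · 920.4 · 767 = 352973.4.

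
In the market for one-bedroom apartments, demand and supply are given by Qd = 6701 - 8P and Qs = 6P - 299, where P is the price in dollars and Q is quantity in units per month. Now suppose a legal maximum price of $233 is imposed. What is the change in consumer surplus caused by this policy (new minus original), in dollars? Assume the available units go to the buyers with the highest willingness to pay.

133032.75

Setting quantity demanded equal to quantity supplied, 6701 - 8P = 6P - 299, gives P* = 500 and Q* = 2701.
Since 233 < 500, the ceiling is binding.
At P = 233: Qd = 6701 - 8·233 = 4837 and Qs = 6·233 - 299 = 1099.
Consumer surplus without the control is ½ · (837.625 - 500) · 2701 = 455962.5625.
With the ceiling, 1099 units are sold at 233 (assume they go to the highest-value buyers). The demand price at Q = 1099 is 700.25, so CS = ½ · [(837.625 - 233) + (700.25 - 233)] · 1099 = 588995.3125.
Change in consumer surplus = 588995.3125 - 455962.5625 = 133032.75.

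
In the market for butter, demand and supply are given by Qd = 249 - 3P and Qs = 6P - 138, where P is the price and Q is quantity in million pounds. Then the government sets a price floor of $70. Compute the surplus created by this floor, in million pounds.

243

Without the control the market clears where 249 - 3P = 6P - 138, i.e. P* = 43 and Q* = 120.
Since 70 > 43, the floor is binding.
At P = 70: Qd = 249 - 3·70 = 39 and Qs = 6·70 - 138 = 282.
Surplus = Qs - Qd = 282 - 39 = 243.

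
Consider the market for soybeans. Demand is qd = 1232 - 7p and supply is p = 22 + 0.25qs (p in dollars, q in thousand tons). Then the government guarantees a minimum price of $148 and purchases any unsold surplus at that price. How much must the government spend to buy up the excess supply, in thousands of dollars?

Rearranging supply gives qs = 4p - 88. Equilibrium: 1232 - 7p = 4p - 88, so 1320 = 11p and p* = 120, q* = 392.
The floor of 148 is above the equilibrium price 120, so it binds.
At p = 148: qd = 1232 - 7·148 = 196 and qs = 4·148 - 88 = 504.
Surplus = qs - qd = 308.
Government expenditure = surplus × support price = 308 × 148 = 45584.

45584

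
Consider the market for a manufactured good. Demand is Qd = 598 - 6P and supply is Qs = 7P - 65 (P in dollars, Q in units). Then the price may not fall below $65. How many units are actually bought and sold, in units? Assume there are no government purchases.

Equilibrium: 598 - 6P = 7P - 65, so 663 = 13P and P* = 51, Q* = 292.
Since 65 > 51, the floor is binding.
At P = 65: Qd = 598 - 6·65 = 208 and Qs = 7·65 - 65 = 390.
The quantity actually transacted is the short side, demand: 208.

208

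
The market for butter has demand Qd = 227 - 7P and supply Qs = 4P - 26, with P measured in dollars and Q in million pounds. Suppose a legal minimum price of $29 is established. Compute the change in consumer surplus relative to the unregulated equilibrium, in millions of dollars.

-270

Without the control the market clears where 227 - 7P = 4P - 26, i.e. P* = 23 and Q* = 66.
Because the floor (29) lies above the market-clearing price, it is binding.
At P = 29: Qd = 227 - 7·29 = 24 and Qs = 4·29 - 26 = 90.
Consumer surplus without the control is ½ · (227/7 - 23) · 66 = 2178/7.
With the floor, consumers buy 24 units at 29, so CS = ½ · (227/7 - 29) · 24 = 288/7.
Change in consumer surplus = 288/7 - 2178/7 = -270.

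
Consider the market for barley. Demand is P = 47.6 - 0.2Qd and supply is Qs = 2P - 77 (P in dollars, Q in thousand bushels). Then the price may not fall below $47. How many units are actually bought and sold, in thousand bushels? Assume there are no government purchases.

3

Rearranging demand gives Qd = 238 - 5P. Without the control the market clears where 238 - 5P = 2P - 77, i.e. P* = 45 and Q* = 13.
Since 47 > 45, the floor is binding.
At P = 47: Qd = 238 - 5·47 = 3 and Qs = 2·47 - 77 = 17.
The quantity actually transacted is the short side, demand: 3.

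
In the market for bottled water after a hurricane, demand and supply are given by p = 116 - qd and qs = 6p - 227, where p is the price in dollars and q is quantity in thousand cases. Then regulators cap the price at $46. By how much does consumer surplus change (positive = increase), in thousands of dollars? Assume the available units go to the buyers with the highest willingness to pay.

Rearranging demand gives qd = 116 - p. Without the control the market clears where 116 - p = 6p - 227, i.e. p* = 49 and q* = 67.
Since 46 < 49, the ceiling is binding.
At p = 46: qd = 116 - 46 = 70 and qs = 6·46 - 227 = 49.
Consumer surplus without the control is ½ · (116 - 49) · 67 = 2244.5.
With the ceiling, 49 units are sold at 46 (assume they go to the highest-value buyers). The demand price at q = 49 is 67, so CS = ½ · [(116 - 46) + (67 - 46)] · 49 = 2229.5.
Change in consumer surplus = 2229.5 - 2244.5 = -15.

-15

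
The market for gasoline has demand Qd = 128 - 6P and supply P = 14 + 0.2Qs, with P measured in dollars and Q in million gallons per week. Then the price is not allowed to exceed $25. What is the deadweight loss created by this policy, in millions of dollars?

0

Rearranging supply gives Qs = 5P - 70. In a free market, 128 - 6P = 5P - 70 gives the equilibrium P* = 18, Q* = 20.
The ceiling of 25 is above the equilibrium price 18, so it is not binding; the market clears at P* = 18, Q* = 20.
Since the control does not bind, no trades are prevented and deadweight loss is zero.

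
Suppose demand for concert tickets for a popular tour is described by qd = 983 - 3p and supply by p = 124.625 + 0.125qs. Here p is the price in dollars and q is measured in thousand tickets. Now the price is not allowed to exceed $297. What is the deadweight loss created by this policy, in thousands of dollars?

Rearranging supply gives qs = 8p - 997. Setting quantity demanded equal to quantity supplied, 983 - 3p = 8p - 997, gives p* = 180 and q* = 443.
The ceiling of 297 is above the equilibrium price 180, so it is not binding; the market clears at p* = 180, q* = 443.
Since the control does not bind, no trades are prevented and deadweight loss is zero.

0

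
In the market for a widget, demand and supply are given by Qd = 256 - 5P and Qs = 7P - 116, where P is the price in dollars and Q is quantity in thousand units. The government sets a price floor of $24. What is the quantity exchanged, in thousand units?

Without the control the market clears where 256 - 5P = 7P - 116, i.e. P* = 31 and Q* = 101.
Since 24 is below P* = 31, the floor does not bind and the free-market outcome prevails.

101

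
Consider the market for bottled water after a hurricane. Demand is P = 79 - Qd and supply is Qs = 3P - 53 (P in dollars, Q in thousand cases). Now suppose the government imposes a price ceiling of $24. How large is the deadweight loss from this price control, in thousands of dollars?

Rearranging demand gives Qd = 79 - P. Without the control the market clears where 79 - P = 3P - 53, i.e. P* = 33 and Q* = 46.
Because the ceiling (24) lies below the market-clearing price, it is binding.
At P = 24: Qd = 79 - 24 = 55 and Qs = 3·24 - 53 = 19.
Quantity traded falls to 19. At Q = 19 the demand price is 79 - 19 = 60 and the supply price is (53 + 19)/3 = 24.
Deadweight loss = ½ · (60 - 24) · (46 - 19) = ½ · 36 · 27 = 486.

486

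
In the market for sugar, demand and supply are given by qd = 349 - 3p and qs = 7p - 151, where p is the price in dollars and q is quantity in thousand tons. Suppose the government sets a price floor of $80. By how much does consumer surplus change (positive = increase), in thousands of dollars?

-4620

Setting quantity demanded equal to quantity supplied, 349 - 3p = 7p - 151, gives p* = 50 and q* = 199.
Since 80 > 50, the floor is binding.
At p = 80: qd = 349 - 3·80 = 109 and qs = 7·80 - 151 = 409.
Consumer surplus without the control is ½ · (349/3 - 50) · 199 = 39601/6.
With the floor, consumers buy 109 units at 80, so CS = ½ · (349/3 - 80) · 109 = 11881/6.
Change in consumer surplus = 11881/6 - 39601/6 = -4620.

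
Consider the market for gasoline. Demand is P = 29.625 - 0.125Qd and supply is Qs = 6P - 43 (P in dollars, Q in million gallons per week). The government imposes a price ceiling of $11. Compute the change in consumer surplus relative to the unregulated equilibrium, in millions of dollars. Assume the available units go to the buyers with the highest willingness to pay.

24.75

Rearranging demand gives Qd = 237 - 8P. Without the control the market clears where 237 - 8P = 6P - 43, i.e. P* = 20 and Q* = 77.
Because the ceiling (11) lies below the market-clearing price, it is binding.
At P = 11: Qd = 237 - 8·11 = 149 and Qs = 6·11 - 43 = 23.
Consumer surplus without the control is ½ · (29.625 - 20) · 77 = 370.5625.
With the ceiling, 23 units are sold at 11 (assume they go to the highest-value buyers). The demand price at Q = 23 is 26.75, so CS = ½ · [(29.625 - 11) + (26.75 - 11)] · 23 = 395.3125.
Change in consumer surplus = 395.3125 - 370.5625 = 24.75.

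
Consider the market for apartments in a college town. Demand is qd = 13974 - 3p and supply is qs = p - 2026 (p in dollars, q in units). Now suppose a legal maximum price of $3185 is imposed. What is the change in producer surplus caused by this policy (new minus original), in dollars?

Setting quantity demanded equal to quantity supplied, 13974 - 3p = p - 2026, gives p* = 4000 and q* = 1974.
Since 3185 < 4000, the ceiling is binding.
At p = 3185: qd = 13974 - 3·3185 = 4419 and qs = 3185 - 2026 = 1159.
Producer surplus without the control is ½ · (4000 - 2026) · 1974 = 1948338.
With the ceiling, producers sell 1159 units at 3185, so PS = ½ · (3185 - 2026) · 1159 = 671640.5.
Change in producer surplus = 671640.5 - 1948338 = -1276697.5.

-1276697.5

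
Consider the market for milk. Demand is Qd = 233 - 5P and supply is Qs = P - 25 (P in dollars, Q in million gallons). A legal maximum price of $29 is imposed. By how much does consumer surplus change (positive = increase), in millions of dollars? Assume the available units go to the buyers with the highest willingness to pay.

In a free market, 233 - 5P = P - 25 gives the equilibrium P* = 43, Q* = 18.
Since 29 < 43, the ceiling is binding.
At P = 29: Qd = 233 - 5·29 = 88 and Qs = 29 - 25 = 4.
Consumer surplus without the control is ½ · (46.6 - 43) · 18 = 32.4.
With the ceiling, 4 units are sold at 29 (assume they go to the highest-value buyers). The demand price at Q = 4 is 45.8, so CS = ½ · [(46.6 - 29) + (45.8 - 29)] · 4 = 68.8.
Change in consumer surplus = 68.8 - 32.4 = 36.4.

36.4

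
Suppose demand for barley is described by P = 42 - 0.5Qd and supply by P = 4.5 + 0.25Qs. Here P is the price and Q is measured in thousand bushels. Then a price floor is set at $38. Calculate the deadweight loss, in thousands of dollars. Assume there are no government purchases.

Rearranging demand gives Qd = 84 - 2P; rearranging supply gives Qs = 4P - 18. Setting quantity demanded equal to quantity supplied, 84 - 2P = 4P - 18, gives P* = 17 and Q* = 50.
The floor of 38 is above the equilibrium price 17, so it binds.
At P = 38: Qd = 84 - 2·38 = 8 and Qs = 4·38 - 18 = 134.
Quantity traded falls to 8. At Q = 8 the demand price is (84 - 8)/2 = 38 and the supply price is (18 + 8)/4 = 6.5.
Deadweight loss = ½ · (38 - 6.5) · (50 - 8) = ½ · 31.5 · 42 = 661.5.

661.5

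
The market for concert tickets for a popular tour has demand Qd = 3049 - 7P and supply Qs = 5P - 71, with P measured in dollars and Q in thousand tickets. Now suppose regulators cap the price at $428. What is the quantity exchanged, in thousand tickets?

1229

In a free market, 3049 - 7P = 5P - 71 gives the equilibrium P* = 260, Q* = 1229.
Since 428 is above P* = 260, the ceiling does not bind and the free-market outcome prevails.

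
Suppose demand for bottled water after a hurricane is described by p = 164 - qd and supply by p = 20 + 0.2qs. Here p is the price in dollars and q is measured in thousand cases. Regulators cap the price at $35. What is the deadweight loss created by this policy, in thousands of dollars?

Rearranging demand gives qd = 164 - p; rearranging supply gives qs = 5p - 100. Setting quantity demanded equal to quantity supplied, 164 - p = 5p - 100, gives p* = 44 and q* = 120.
Because the ceiling (35) lies below the market-clearing price, it is binding.
At p = 35: qd = 164 - 35 = 129 and qs = 5·35 - 100 = 75.
Quantity traded falls to 75. At q = 75 the demand price is 164 - 75 = 89 and the supply price is (100 + 75)/5 = 35.
Deadweight loss = ½ · (89 - 35) · (120 - 75) = ½ · 54 · 45 = 1215.

1215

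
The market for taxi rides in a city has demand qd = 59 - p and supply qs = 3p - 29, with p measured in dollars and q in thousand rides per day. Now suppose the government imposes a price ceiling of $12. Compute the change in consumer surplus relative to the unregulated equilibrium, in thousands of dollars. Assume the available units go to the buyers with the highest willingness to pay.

-380

In a free market, 59 - p = 3p - 29 gives the equilibrium p* = 22, q* = 37.
Because the ceiling (12) lies below the market-clearing price, it is binding.
At p = 12: qd = 59 - 12 = 47 and qs = 3·12 - 29 = 7.
Consumer surplus without the control is ½ · (59 - 22) · 37 = 684.5.
With the ceiling, 7 units are sold at 12 (assume they go to the highest-value buyers). The demand price at q = 7 is 52, so CS = ½ · [(59 - 12) + (52 - 12)] · 7 = 304.5.
Change in consumer surplus = 304.5 - 684.5 = -380.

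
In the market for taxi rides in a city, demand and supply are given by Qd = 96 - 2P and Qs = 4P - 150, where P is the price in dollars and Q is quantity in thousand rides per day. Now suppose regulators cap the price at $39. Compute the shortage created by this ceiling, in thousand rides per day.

12

Setting quantity demanded equal to quantity supplied, 96 - 2P = 4P - 150, gives P* = 41 and Q* = 14.
Because the ceiling (39) lies below the market-clearing price, it is binding.
At P = 39: Qd = 96 - 2·39 = 18 and Qs = 4·39 - 150 = 6.
Shortage = Qd - Qs = 18 - 6 = 12.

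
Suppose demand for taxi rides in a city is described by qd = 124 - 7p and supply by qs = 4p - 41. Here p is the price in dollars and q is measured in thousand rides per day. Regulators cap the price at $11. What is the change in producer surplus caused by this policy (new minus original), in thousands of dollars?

In a free market, 124 - 7p = 4p - 41 gives the equilibrium p* = 15, q* = 19.
The ceiling of 11 is below the equilibrium price 15, so it binds.
At p = 11: qd = 124 - 7·11 = 47 and qs = 4·11 - 41 = 3.
Producer surplus without the control is ½ · (15 - 10.25) · 19 = 45.125.
With the ceiling, producers sell 3 units at 11, so PS = ½ · (11 - 10.25) · 3 = 1.125.
Change in producer surplus = 1.125 - 45.125 = -44.

-44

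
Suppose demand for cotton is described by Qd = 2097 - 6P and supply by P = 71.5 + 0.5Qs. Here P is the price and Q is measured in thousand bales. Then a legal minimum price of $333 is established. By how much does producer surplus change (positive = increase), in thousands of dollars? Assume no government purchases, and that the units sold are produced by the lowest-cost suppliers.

-20034

Rearranging supply gives Qs = 2P - 143. Setting quantity demanded equal to quantity supplied, 2097 - 6P = 2P - 143, gives P* = 280 and Q* = 417.
Because the floor (333) lies above the market-clearing price, it is binding.
At P = 333: Qd = 2097 - 6·333 = 99 and Qs = 2·333 - 143 = 523.
Producer surplus without the control is ½ · (280 - 71.5) · 417 = 43472.25.
With the floor, 99 units are sold at 333. The supply price at Q = 99 is 121, so PS = ½ · [(333 - 71.5) + (333 - 121)] · 99 = 23438.25.
Change in producer surplus = 23438.25 - 43472.25 = -20034.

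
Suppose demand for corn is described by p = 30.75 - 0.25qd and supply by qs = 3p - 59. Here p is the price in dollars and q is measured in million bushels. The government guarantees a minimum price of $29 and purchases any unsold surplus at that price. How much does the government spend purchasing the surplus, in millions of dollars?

Rearranging demand gives qd = 123 - 4p. Without the control the market clears where 123 - 4p = 3p - 59, i.e. p* = 26 and q* = 19.
Since 29 > 26, the floor is binding.
At p = 29: qd = 123 - 4·29 = 7 and qs = 3·29 - 59 = 28.
Surplus = qs - qd = 21.
Government expenditure = surplus × support price = 21 × 29 = 609.

609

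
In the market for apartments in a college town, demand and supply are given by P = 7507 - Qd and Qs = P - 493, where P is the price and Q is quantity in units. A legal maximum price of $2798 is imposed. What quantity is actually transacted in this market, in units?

Rearranging demand gives Qd = 7507 - P. Without the control the market clears where 7507 - P = P - 493, i.e. P* = 4000 and Q* = 3507.
Since 2798 < 4000, the ceiling is binding.
At P = 2798: Qd = 7507 - 2798 = 4709 and Qs = 2798 - 493 = 2305.
The quantity actually transacted is the short side, supply: 2305.

2305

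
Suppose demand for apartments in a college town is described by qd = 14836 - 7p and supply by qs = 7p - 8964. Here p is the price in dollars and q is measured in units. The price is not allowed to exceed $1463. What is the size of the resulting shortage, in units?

3318

Setting quantity demanded equal to quantity supplied, 14836 - 7p = 7p - 8964, gives p* = 1700 and q* = 2936.
The ceiling of 1463 is below the equilibrium price 1700, so it binds.
At p = 1463: qd = 14836 - 7·1463 = 4595 and qs = 7·1463 - 8964 = 1277.
Shortage = qd - qs = 4595 - 1277 = 3318.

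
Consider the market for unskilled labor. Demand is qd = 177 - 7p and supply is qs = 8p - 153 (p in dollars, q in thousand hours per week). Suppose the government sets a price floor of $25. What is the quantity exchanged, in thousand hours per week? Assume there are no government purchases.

Without the control the market clears where 177 - 7p = 8p - 153, i.e. p* = 22 and q* = 23.
The floor of 25 is above the equilibrium price 22, so it binds.
At p = 25: qd = 177 - 7·25 = 2 and qs = 8·25 - 153 = 47.
The quantity actually transacted is the short side, demand: 2.

2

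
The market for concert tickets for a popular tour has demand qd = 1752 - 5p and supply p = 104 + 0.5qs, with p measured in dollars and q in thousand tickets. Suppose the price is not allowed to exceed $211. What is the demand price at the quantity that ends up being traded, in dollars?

307.6

Rearranging supply gives qs = 2p - 208. Equilibrium: 1752 - 5p = 2p - 208, so 1960 = 7p and p* = 280, q* = 352.
Because the ceiling (211) lies below the market-clearing price, it is binding.
At p = 211: qd = 1752 - 5·211 = 697 and qs = 2·211 - 208 = 214.
Only 214 units reach the market. On the demand curve, the marginal buyer's willingness to pay at q = 214 is (1752 - 214)/5 = 307.6.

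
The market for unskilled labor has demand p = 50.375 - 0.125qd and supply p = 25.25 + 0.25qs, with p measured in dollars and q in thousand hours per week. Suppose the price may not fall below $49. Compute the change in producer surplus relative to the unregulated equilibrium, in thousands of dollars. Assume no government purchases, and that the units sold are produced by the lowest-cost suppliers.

-315

Rearranging demand gives qd = 403 - 8p; rearranging supply gives qs = 4p - 101. Setting quantity demanded equal to quantity supplied, 403 - 8p = 4p - 101, gives p* = 42 and q* = 67.
Since 49 > 42, the floor is binding.
At p = 49: qd = 403 - 8·49 = 11 and qs = 4·49 - 101 = 95.
Producer surplus without the control is ½ · (42 - 25.25) · 67 = 561.125.
With the floor, 11 units are sold at 49. The supply price at q = 11 is 28, so PS = ½ · [(49 - 25.25) + (49 - 28)] · 11 = 246.125.
Change in producer surplus = 246.125 - 561.125 = -315.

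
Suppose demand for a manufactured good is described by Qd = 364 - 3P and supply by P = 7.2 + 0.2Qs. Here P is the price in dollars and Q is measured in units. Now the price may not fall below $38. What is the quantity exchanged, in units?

Rearranging supply gives Qs = 5P - 36. Without the control the market clears where 364 - 3P = 5P - 36, i.e. P* = 50 and Q* = 214.
The floor of 38 is below the equilibrium price 50, so it is not binding; the market clears at P* = 50, Q* = 214.

214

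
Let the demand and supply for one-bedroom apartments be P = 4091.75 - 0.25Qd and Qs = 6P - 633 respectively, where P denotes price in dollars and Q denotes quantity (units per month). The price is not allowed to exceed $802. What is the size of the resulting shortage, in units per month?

8980

Rearranging demand gives Qd = 16367 - 4P. Without the control the market clears where 16367 - 4P = 6P - 633, i.e. P* = 1700 and Q* = 9567.
Because the ceiling (802) lies below the market-clearing price, it is binding.
At P = 802: Qd = 16367 - 4·802 = 13159 and Qs = 6·802 - 633 = 4179.
Shortage = Qd - Qs = 13159 - 4179 = 8980.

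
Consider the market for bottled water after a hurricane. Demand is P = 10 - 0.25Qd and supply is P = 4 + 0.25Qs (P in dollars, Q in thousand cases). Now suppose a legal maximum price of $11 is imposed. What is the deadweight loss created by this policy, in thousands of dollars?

0

Rearranging demand gives Qd = 40 - 4P; rearranging supply gives Qs = 4P - 16. Without the control the market clears where 40 - 4P = 4P - 16, i.e. P* = 7 and Q* = 12.
Since 11 is above P* = 7, the ceiling does not bind and the free-market outcome prevails.
Since the control does not bind, no trades are prevented and deadweight loss is zero.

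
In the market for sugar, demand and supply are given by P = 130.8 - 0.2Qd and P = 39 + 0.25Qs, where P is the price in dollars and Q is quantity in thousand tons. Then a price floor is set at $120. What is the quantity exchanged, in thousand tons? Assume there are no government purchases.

Rearranging demand gives Qd = 654 - 5P; rearranging supply gives Qs = 4P - 156. Without the control the market clears where 654 - 5P = 4P - 156, i.e. P* = 90 and Q* = 204.
Since 120 > 90, the floor is binding.
At P = 120: Qd = 654 - 5·120 = 54 and Qs = 4·120 - 156 = 324.
The quantity actually transacted is the short side, demand: 54.

54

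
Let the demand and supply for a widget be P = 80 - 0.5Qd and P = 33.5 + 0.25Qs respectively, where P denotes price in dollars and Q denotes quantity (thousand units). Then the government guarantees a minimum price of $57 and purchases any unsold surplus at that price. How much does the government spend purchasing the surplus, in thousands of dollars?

Rearranging demand gives Qd = 160 - 2P; rearranging supply gives Qs = 4P - 134. Equilibrium: 160 - 2P = 4P - 134, so 294 = 6P and P* = 49, Q* = 62.
The floor of 57 is above the equilibrium price 49, so it binds.
At P = 57: Qd = 160 - 2·57 = 46 and Qs = 4·57 - 134 = 94.
Surplus = Qs - Qd = 48.
Government expenditure = surplus × support price = 48 × 57 = 2736.

2736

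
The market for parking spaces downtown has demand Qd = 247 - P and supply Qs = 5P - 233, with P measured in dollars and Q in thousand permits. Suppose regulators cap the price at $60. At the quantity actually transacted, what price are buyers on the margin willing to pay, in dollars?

180

In a free market, 247 - P = 5P - 233 gives the equilibrium P* = 80, Q* = 167.
Since 60 < 80, the ceiling is binding.
At P = 60: Qd = 247 - 60 = 187 and Qs = 5·60 - 233 = 67.
Only 67 units reach the market. On the demand curve, the marginal buyer's willingness to pay at Q = 67 is (247 - 67) = 180.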